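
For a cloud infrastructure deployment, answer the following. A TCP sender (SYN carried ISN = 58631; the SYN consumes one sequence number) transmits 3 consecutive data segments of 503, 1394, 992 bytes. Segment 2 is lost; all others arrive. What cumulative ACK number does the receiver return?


SYN uses sequence number 58631; first data byte = ISN + 1 = 58632.
Segment 1: SEQ = 58632, len = 503 B, covers [58632, 59134]
Segment 2: SEQ = 59135, len = 1394 B, covers [59135, 60528] [LOST]
Segment 3: SEQ = 60529, len = 992 B, covers [60529, 61520]
In-order data received: bytes [58632, 59134] (segments 1..1).
Segment 2 missing -> gap begins at byte 59135; later segments buffered out of order.
Cumulative ACK = next expected in-order byte = 58632 + 503 = 59135

59135


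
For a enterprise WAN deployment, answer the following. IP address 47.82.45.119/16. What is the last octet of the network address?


Given: IP = 47.82.45.119, prefix = /16
Subnet mask = 255.255.0.0
Last octet of IP: 119
Last octet of mask: 0
Network last octet = 119 AND 0 = 0

0


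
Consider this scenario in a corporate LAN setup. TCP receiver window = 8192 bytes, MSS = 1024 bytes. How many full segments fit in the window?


Given: RWND = 8192 bytes, MSS = 1024 bytes
Full segments = floor(RWND / MSS)
Full segments = floor(8192 / 1024)
Full segments = floor(8.0) = 8

8


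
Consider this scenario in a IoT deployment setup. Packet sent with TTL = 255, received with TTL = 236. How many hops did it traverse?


Given: initial TTL = 255, received TTL = 236
Hops = initial TTL - received TTL
Hops = 255 - 236 = 19

19


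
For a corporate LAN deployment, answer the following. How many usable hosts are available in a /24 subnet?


Given: subnet mask /24
Host bits = 32 - 24 = 8
Total addresses = 2^8 = 256
Usable hosts = 256 - 2 (network + broadcast) = 254

254


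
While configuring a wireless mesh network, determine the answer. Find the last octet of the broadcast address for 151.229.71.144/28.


Given: IP = 151.229.71.144, prefix = /28
Host bits = 32 - 28 = 4
Network last octet = 144 AND mask = 144
Host part size = 2^4 - 1 = 15
Broadcast last octet = 144 OR 15 = 159

159


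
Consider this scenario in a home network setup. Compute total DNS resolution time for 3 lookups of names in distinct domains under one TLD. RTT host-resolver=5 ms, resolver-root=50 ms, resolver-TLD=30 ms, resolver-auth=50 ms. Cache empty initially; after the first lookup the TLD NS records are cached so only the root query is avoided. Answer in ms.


Lookup 1 (cold cache): local + root + TLD + auth = 5 + 50 + 30 + 50 = 135 ms
Lookups 2..3 (TLD NS cached -> skip root; new domain -> still ask TLD and auth): local + TLD + auth = 5 + 30 + 50 = 85 ms each
Remaining 2 lookups: 2 * 85 = 170 ms
Total = 135 + 170 = 305 ms

305


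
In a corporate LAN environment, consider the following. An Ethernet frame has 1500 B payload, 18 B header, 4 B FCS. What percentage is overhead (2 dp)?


Given: payload = 1500 B, header = 18 B, trailer = 4 B
Overhead bytes = header + trailer = 18 + 4 = 22
Total frame = payload + overhead = 1500 + 22 = 1522
Overhead % = 22 / 1522 * 100 = 1.4455% -> 1.45% (2 dp)

1.45


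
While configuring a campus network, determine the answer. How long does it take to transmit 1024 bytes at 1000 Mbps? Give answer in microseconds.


Given: packet = 1024 bytes, bandwidth = 1000 Mbps
Packet in bits = 1024 * 8 = 8192 bits
Bandwidth = 1000 * 10^6 = 1000000000 bps
Time = 8192 / 1000000000 seconds
Time in us = 8192 * 10^6 / 1000000000 = 8.192

8.192


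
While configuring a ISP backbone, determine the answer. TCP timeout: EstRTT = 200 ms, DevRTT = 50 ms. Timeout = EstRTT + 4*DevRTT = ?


Given: EstRTT = 200 ms, DevRTT = 50 ms
Timeout = EstRTT + 4 * DevRTT
4 * DevRTT = 4 * 50 = 200
Timeout = 200 + 200 = 400 ms

400


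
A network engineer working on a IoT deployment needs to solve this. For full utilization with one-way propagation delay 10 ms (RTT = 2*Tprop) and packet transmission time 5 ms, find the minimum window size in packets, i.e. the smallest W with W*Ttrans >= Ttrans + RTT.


Given: Ttrans = 5 ms, RTT = 20 ms (= 2 * Tprop, Tprop = 10 ms)
Time until first ACK returns = Ttrans + RTT = 5 + 20 = 25 ms
Need W * Ttrans >= Ttrans + RTT  ->  W >= (Ttrans + RTT) / Ttrans
(Ttrans + RTT) / Ttrans = 25 / 5 = 5
W_min = ceil(5) = 5

5


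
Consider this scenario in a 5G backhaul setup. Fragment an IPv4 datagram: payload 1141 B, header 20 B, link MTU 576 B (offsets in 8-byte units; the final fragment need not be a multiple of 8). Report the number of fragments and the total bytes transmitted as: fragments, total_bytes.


Max data per non-final fragment = floor((MTU - header)/8)*8 = floor((576 - 20)/8)*8 = floor(556/8)*8 = 552 B
Final fragment needs no 8-byte alignment: it can carry up to MTU - header = 556 B
Non-final fragments needed = ceil((payload - 556) / 552) = ceil(585/552) = ceil(1.0598) = 2
Number of fragments = 2 + 1 = 3
Fragment sizes (data): 2 * 552 B + 37 B (last, 37 <= 556 OK)
Total bytes sent = payload + n_frags * header = 1141 + 3*20 = 1141 + 60 = 1201 B

3, 1201


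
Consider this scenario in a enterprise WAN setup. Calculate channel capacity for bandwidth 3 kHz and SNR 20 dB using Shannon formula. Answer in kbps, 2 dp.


Given: B = 3 kHz, SNR = 20 dB
SNR linear = 10^(20/10) = 100
1 + SNR = 101
log2(101) = 6.6582114828
C = 3 * 1000 * 6.6582114828 = 19974.6344 bps
C = 19.974634 kbps -> 19.97 kbps (2 dp)

19.97


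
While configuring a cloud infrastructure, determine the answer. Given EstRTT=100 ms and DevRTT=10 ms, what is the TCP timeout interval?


Given: EstRTT = 100 ms, DevRTT = 10 ms
Timeout = EstRTT + 4 * DevRTT
4 * DevRTT = 4 * 10 = 40
Timeout = 100 + 40 = 140 ms

140


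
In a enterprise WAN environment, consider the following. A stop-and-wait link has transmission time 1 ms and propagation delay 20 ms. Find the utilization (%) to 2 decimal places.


Given: Ttrans = 1 ms, Tprop = 20 ms
RTT = 2 * Tprop = 2 * 20 = 40 ms
U = Ttrans / (Ttrans + RTT)
U = 1 / (1 + 40)
U = 1 / 41 = 0.02439
U% = 2.44%

2.44


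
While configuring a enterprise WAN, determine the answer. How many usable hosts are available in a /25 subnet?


Given: subnet mask /25
Host bits = 32 - 25 = 7
Total addresses = 2^7 = 128
Usable hosts = 128 - 2 (network + broadcast) = 126

126


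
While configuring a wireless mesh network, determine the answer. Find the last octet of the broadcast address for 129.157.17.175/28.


Given: IP = 129.157.17.175, prefix = /28
Host bits = 32 - 28 = 4
Network last octet = 175 AND mask = 160
Host part size = 2^4 - 1 = 15
Broadcast last octet = 160 OR 15 = 175

175


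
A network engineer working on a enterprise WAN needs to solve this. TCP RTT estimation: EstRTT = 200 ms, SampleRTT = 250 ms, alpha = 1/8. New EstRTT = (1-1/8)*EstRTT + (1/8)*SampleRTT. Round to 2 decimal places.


Given: EstRTT = 200 ms, SampleRTT = 250 ms, alpha = 1/8
New EstRTT = (1 - alpha) * EstRTT + alpha * SampleRTT
(7/8) * 200 = 175
(1/8) * 250 = 31.25
New EstRTT = 175 + 31.25 = 206.25 ms -> 206.25 ms (2 dp)

206.25


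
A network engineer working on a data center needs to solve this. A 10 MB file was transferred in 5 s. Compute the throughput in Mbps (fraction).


Given: file = 10 MB, time = 5 s
File in Mb = 10 * 8 = 80 Mb
Throughput = 80 / 5 Mbps
Throughput = 16 Mbps

16


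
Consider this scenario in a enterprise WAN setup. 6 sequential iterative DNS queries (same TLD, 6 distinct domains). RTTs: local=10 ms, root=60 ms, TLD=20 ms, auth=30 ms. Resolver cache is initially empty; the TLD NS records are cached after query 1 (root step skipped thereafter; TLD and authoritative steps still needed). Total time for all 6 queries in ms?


Lookup 1 (cold cache): local + root + TLD + auth = 10 + 60 + 20 + 30 = 120 ms
Lookups 2..6 (TLD NS cached -> skip root; new domain -> still ask TLD and auth): local + TLD + auth = 10 + 20 + 30 = 60 ms each
Remaining 5 lookups: 5 * 60 = 300 ms
Total = 120 + 300 = 420 ms

420


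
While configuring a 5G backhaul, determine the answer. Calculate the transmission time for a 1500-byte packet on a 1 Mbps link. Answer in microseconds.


Given: packet = 1500 bytes, bandwidth = 1 Mbps
Packet in bits = 1500 * 8 = 12000 bits
Bandwidth = 1 * 10^6 = 1000000 bps
Time = 12000 / 1000000 seconds
Time in us = 12000 * 10^6 / 1000000 = 12000

12000


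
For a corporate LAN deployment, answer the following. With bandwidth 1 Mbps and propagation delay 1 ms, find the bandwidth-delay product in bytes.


Given: bandwidth = 1 Mbps, delay = 1 ms
BDP in bits = 1 * 10^6 * 1 / 1000
BDP in bits = 1000
BDP in bytes = 1000 / 8 = 125

125


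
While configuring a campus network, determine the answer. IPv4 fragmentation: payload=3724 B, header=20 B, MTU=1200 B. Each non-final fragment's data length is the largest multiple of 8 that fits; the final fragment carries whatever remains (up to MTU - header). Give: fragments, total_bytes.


Max data per non-final fragment = floor((MTU - header)/8)*8 = floor((1200 - 20)/8)*8 = floor(1180/8)*8 = 1176 B
Final fragment needs no 8-byte alignment: it can carry up to MTU - header = 1180 B
Non-final fragments needed = ceil((payload - 1180) / 1176) = ceil(2544/1176) = ceil(2.1633) = 3
Number of fragments = 3 + 1 = 4
Fragment sizes (data): 3 * 1176 B + 196 B (last, 196 <= 1180 OK)
Total bytes sent = payload + n_frags * header = 3724 + 4*20 = 3724 + 80 = 3804 B

4, 3804


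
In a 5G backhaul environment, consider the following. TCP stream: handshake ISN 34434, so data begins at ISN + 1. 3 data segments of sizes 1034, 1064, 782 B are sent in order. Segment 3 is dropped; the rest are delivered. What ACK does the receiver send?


SYN uses sequence number 34434; first data byte = ISN + 1 = 34435.
Segment 1: SEQ = 34435, len = 1034 B, covers [34435, 35468]
Segment 2: SEQ = 35469, len = 1064 B, covers [35469, 36532]
Segment 3: SEQ = 36533, len = 782 B, covers [36533, 37314] [LOST]
In-order data received: bytes [34435, 36532] (segments 1..2).
Segment 3 missing -> gap begins at byte 36533.
Cumulative ACK = next expected in-order byte = 34435 + 1034 + 1064 = 36533

36533


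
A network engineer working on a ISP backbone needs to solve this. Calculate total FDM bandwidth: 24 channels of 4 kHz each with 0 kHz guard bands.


Given: 24 channels, 4 kHz each, guard = 0 kHz
Channel bandwidth = 24 * 4 = 96 kHz
Guard bands = 23 gaps * 0 kHz = 0 kHz
Total = 96 + 0 = 96 kHz

96


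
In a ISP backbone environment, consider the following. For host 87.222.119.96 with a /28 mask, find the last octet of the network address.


Given: IP = 87.222.119.96, prefix = /28
Subnet mask = 255.255.255.240
Last octet of IP: 96
Last octet of mask: 240
Network last octet = 96 AND 240 = 96

96


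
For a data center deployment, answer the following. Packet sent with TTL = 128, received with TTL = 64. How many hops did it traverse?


Given: initial TTL = 128, received TTL = 64
Hops = initial TTL - received TTL
Hops = 128 - 64 = 64

64


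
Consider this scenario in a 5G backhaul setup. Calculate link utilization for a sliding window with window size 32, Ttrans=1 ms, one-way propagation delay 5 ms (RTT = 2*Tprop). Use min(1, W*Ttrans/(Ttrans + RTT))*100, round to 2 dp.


Given: W = 32, Ttrans = 1 ms, RTT = 10 ms (= 2 * Tprop, Tprop = 5 ms)
Cycle time = Ttrans + RTT = 1 + 10 = 11 ms (first packet sent until its ACK returns)
W * Ttrans = 32 * 1 = 32 ms of sending per cycle
W * Ttrans / (Ttrans + RTT) = 32 / 11 = 2.909091
U = min(1, 2.909091) = 1.000000
U% = 100.00%

100.00


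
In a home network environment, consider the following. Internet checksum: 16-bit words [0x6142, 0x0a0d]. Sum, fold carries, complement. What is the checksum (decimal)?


Given words: [0x6142, 0x0a0d]
Step 1: Sum all words
Raw sum = 24898 + 2573 = 27471
One's complement = ~27471 & 0xFFFF = 38064

38064


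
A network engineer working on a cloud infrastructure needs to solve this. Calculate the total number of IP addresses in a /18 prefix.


Given: CIDR prefix /18
Host bits = 32 - 18 = 14
Total addresses = 2^14 = 16384

16384


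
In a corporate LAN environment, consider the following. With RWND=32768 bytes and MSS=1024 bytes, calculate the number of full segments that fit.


Given: RWND = 32768 bytes, MSS = 1024 bytes
Full segments = floor(RWND / MSS)
Full segments = floor(32768 / 1024)
Full segments = floor(32.0) = 32

32


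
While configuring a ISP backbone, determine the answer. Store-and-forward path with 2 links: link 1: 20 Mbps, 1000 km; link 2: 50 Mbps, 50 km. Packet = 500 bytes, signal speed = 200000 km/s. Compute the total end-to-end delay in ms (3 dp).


Packet = 500 bytes = 4000 bits. Store-and-forward: sum (t_trans + t_prop) per link.
Link 1: t_trans = 4000/(20*10^6) s = 0.2000 ms; t_prop = 1000/200000 s = 5.0000 ms; subtotal = 5.2000 ms
Link 2: t_trans = 4000/(50*10^6) s = 0.0800 ms; t_prop = 50/200000 s = 0.2500 ms; subtotal = 0.3300 ms
End-to-end = 5.2000 + 0.3300 = 5.5300 ms -> 5.530 ms (3 dp)

5.530


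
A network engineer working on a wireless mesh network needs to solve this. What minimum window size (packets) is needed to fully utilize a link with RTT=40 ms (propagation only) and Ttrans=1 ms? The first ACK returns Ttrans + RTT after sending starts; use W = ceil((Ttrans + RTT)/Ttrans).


Given: Ttrans = 1 ms, RTT = 40 ms (= 2 * Tprop, Tprop = 20 ms)
Time until first ACK returns = Ttrans + RTT = 1 + 40 = 41 ms
Need W * Ttrans >= Ttrans + RTT  ->  W >= (Ttrans + RTT) / Ttrans
(Ttrans + RTT) / Ttrans = 41 / 1 = 41
W_min = ceil(41) = 41

41


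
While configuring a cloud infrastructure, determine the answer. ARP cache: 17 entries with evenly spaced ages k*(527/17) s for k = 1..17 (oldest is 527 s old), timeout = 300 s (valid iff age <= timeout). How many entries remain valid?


Ages are k * 527/17 s for k = 1..17 (spacing = 31.0000 s).
Entry k is valid iff k * 527/17 <= 300 iff k <= 17 * 300 / 527 = 9.6774
n_valid = floor(9.6774) = 9
(n_stale = 17 - 9 = 8)

9


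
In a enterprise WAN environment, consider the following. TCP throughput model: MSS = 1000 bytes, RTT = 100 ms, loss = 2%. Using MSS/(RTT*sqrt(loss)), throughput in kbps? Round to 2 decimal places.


Given: MSS = 1000 bytes, RTT = 100 ms, loss = 2%
RTT in seconds = 100 / 1000 = 0.1
Loss rate = 2% = 0.02
sqrt(loss) = sqrt(0.02) = 0.141421356237
Throughput (bytes/s) = 1000 / (0.1 * 0.141421356237) = 70710.6781
Throughput (kbps) = 70710.6781 * 8 / 1000 = 565.685425 -> 565.69 kbps (2 dp)

565.69


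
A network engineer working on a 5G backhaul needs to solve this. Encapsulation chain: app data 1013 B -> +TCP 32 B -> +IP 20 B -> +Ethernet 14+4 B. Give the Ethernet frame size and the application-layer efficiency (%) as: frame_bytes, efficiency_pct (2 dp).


TCP segment = 1013 + 32 = 1045 B
IP packet = 1045 + 20 = 1065 B
Ethernet frame = 1065 + 14 + 4 = 1083 B
Efficiency = app / frame = 1013 / 1083 = 0.935365 = 93.5365% -> 93.54% (2 dp)

1083, 93.54


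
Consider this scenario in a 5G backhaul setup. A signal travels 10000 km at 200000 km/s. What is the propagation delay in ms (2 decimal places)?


Given: distance = 10000 km, speed = 200000 km/s
Delay = distance / speed = 10000 / 200000 seconds
Delay in ms = 10000 * 1000 / 200000
Delay = 50.0000 ms
Rounded to 2 dp = 50.00 ms

50.00


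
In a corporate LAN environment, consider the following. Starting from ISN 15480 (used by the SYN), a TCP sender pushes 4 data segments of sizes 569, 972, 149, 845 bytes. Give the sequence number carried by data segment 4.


The SYN occupies sequence number ISN = 15480, so the first data byte is ISN + 1 = 15481.
SEQ of data segment i = (ISN + 1) + sum of payload sizes of segments 1..i-1.
Segment 1: SEQ = 15481, payload = 569 bytes
Segment 2: SEQ = 16050, payload = 972 bytes
Segment 3: SEQ = 17022, payload = 149 bytes
Segment 4: SEQ = 17171, payload = 845 bytes
SEQ of segment 4 = 15481 + 569 + 972 + 149 = 17171

17171


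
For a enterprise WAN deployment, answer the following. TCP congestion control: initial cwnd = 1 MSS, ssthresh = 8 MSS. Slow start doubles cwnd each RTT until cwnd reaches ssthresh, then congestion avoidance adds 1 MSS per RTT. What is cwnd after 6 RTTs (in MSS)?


RTT 0: cwnd = 1 MSS (initial)
RTT 1: cwnd = 2 MSS (slow start, doubled)
RTT 2: cwnd = 4 MSS (slow start, doubled)
RTT 3: cwnd = 8 MSS (slow start, doubled)
RTT 4: cwnd = 9 MSS (congestion avoidance, +1)
RTT 5: cwnd = 10 MSS (congestion avoidance, +1)
RTT 6: cwnd = 11 MSS (congestion avoidance, +1)

11


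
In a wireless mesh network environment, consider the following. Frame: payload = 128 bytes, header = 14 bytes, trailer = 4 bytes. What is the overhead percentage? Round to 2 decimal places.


Given: payload = 128 B, header = 14 B, trailer = 4 B
Overhead bytes = header + trailer = 14 + 4 = 18
Total frame = payload + overhead = 128 + 18 = 146
Overhead % = 18 / 146 * 100 = 12.3288% -> 12.33% (2 dp)

12.33


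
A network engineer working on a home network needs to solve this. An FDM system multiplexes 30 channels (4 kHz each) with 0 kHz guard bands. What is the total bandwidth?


Given: 30 channels, 4 kHz each, guard = 0 kHz
Channel bandwidth = 30 * 4 = 120 kHz
Guard bands = 29 gaps * 0 kHz = 0 kHz
Total = 120 + 0 = 120 kHz

120


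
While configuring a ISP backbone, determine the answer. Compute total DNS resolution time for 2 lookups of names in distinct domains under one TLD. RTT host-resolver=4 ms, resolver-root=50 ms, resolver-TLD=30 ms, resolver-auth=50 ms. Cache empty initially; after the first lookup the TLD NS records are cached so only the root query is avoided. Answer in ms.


Lookup 1 (cold cache): local + root + TLD + auth = 4 + 50 + 30 + 50 = 134 ms
Lookups 2..2 (TLD NS cached -> skip root; new domain -> still ask TLD and auth): local + TLD + auth = 4 + 30 + 50 = 84 ms each
Remaining 1 lookups: 1 * 84 = 84 ms
Total = 134 + 84 = 218 ms

218


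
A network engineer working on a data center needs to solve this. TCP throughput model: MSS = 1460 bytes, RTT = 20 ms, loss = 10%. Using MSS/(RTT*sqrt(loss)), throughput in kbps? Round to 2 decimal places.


Given: MSS = 1460 bytes, RTT = 20 ms, loss = 10%
RTT in seconds = 20 / 1000 = 0.02
Loss rate = 10% = 0.1
sqrt(loss) = sqrt(0.1) = 0.316227766017
Throughput (bytes/s) = 1460 / (0.02 * 0.316227766017) = 230846.2692
Throughput (kbps) = 230846.2692 * 8 / 1000 = 1846.770154 -> 1846.77 kbps (2 dp)

1846.77


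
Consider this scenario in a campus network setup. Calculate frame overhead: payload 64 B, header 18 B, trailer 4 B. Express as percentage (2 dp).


Given: payload = 64 B, header = 18 B, trailer = 4 B
Overhead bytes = header + trailer = 18 + 4 = 22
Total frame = payload + overhead = 64 + 22 = 86
Overhead % = 22 / 86 * 100 = 25.5814% -> 25.58% (2 dp)

25.58


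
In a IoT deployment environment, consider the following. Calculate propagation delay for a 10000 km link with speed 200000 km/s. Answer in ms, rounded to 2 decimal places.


Given: distance = 10000 km, speed = 200000 km/s
Delay = distance / speed = 10000 / 200000 seconds
Delay in ms = 10000 * 1000 / 200000
Delay = 50.0000 ms
Rounded to 2 dp = 50.00 ms

50.00


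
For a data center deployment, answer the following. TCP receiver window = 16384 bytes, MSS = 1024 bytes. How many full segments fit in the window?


Given: RWND = 16384 bytes, MSS = 1024 bytes
Full segments = floor(RWND / MSS)
Full segments = floor(16384 / 1024)
Full segments = floor(16.0) = 16

16


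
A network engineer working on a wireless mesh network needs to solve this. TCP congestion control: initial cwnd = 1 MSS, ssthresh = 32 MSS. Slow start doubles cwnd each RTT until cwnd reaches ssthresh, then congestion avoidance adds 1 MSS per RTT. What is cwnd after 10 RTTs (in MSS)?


RTT 0: cwnd = 1 MSS (initial)
RTT 1: cwnd = 2 MSS (slow start, doubled)
RTT 2: cwnd = 4 MSS (slow start, doubled)
RTT 3: cwnd = 8 MSS (slow start, doubled)
RTT 4: cwnd = 16 MSS (slow start, doubled)
RTT 5: cwnd = 32 MSS (slow start, doubled)
RTT 6: cwnd = 33 MSS (congestion avoidance, +1)
RTT 7: cwnd = 34 MSS (congestion avoidance, +1)
RTT 8: cwnd = 35 MSS (congestion avoidance, +1)
RTT 9: cwnd = 36 MSS (congestion avoidance, +1)
RTT 10: cwnd = 37 MSS (congestion avoidance, +1)

37


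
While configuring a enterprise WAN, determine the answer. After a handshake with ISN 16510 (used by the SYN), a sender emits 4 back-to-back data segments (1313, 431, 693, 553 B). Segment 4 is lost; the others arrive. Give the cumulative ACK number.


SYN uses sequence number 16510; first data byte = ISN + 1 = 16511.
Segment 1: SEQ = 16511, len = 1313 B, covers [16511, 17823]
Segment 2: SEQ = 17824, len = 431 B, covers [17824, 18254]
Segment 3: SEQ = 18255, len = 693 B, covers [18255, 18947]
Segment 4: SEQ = 18948, len = 553 B, covers [18948, 19500] [LOST]
In-order data received: bytes [16511, 18947] (segments 1..3).
Segment 4 missing -> gap begins at byte 18948.
Cumulative ACK = next expected in-order byte = 16511 + 1313 + 431 + 693 = 18948

18948


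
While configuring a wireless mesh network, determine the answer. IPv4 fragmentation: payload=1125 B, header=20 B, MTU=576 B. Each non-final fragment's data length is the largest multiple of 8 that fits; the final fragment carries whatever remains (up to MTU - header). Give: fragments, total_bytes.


Max data per non-final fragment = floor((MTU - header)/8)*8 = floor((576 - 20)/8)*8 = floor(556/8)*8 = 552 B
Final fragment needs no 8-byte alignment: it can carry up to MTU - header = 556 B
Non-final fragments needed = ceil((payload - 556) / 552) = ceil(569/552) = ceil(1.0308) = 2
Number of fragments = 2 + 1 = 3
Fragment sizes (data): 2 * 552 B + 21 B (last, 21 <= 556 OK)
Total bytes sent = payload + n_frags * header = 1125 + 3*20 = 1125 + 60 = 1185 B

3, 1185


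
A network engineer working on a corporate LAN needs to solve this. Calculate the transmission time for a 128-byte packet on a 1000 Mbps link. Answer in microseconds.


Given: packet = 128 bytes, bandwidth = 1000 Mbps
Packet in bits = 128 * 8 = 1024 bits
Bandwidth = 1000 * 10^6 = 1000000000 bps
Time = 1024 / 1000000000 seconds
Time in us = 1024 * 10^6 / 1000000000 = 1.024

1.024


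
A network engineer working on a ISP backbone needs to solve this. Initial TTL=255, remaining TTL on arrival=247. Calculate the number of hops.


Given: initial TTL = 255, received TTL = 247
Hops = initial TTL - received TTL
Hops = 255 - 247 = 8

8


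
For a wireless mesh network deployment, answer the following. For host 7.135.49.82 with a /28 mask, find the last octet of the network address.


Given: IP = 7.135.49.82, prefix = /28
Subnet mask = 255.255.255.240
Last octet of IP: 82
Last octet of mask: 240
Network last octet = 82 AND 240 = 80

80


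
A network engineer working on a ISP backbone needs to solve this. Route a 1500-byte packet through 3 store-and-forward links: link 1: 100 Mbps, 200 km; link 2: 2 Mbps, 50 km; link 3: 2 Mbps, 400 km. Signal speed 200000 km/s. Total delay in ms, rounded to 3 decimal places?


Packet = 1500 bytes = 12000 bits. Store-and-forward: sum (t_trans + t_prop) per link.
Link 1: t_trans = 12000/(100*10^6) s = 0.1200 ms; t_prop = 200/200000 s = 1.0000 ms; subtotal = 1.1200 ms
Link 2: t_trans = 12000/(2*10^6) s = 6.0000 ms; t_prop = 50/200000 s = 0.2500 ms; subtotal = 6.2500 ms
Link 3: t_trans = 12000/(2*10^6) s = 6.0000 ms; t_prop = 400/200000 s = 2.0000 ms; subtotal = 8.0000 ms
End-to-end = 1.1200 + 6.2500 + 8.0000 = 15.3700 ms -> 15.370 ms (3 dp)

15.370


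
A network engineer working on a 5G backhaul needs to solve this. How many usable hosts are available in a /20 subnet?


Given: subnet mask /20
Host bits = 32 - 20 = 12
Total addresses = 2^12 = 4096
Usable hosts = 4096 - 2 (network + broadcast) = 4094

4094


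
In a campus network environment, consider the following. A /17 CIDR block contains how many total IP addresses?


Given: CIDR prefix /17
Host bits = 32 - 17 = 15
Total addresses = 2^15 = 32768

32768


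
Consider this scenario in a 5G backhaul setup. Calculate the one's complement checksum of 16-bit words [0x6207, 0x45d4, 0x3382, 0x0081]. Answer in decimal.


Given words: [0x6207, 0x45d4, 0x3382, 0x0081]
Step 1: Sum all words
Raw sum = 25095 + 17876 + 13186 + 129 = 56286
One's complement = ~56286 & 0xFFFF = 9249

9249


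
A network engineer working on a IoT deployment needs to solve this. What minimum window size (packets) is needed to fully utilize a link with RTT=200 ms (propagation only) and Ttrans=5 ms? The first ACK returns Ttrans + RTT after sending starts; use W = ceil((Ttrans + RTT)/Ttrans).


Given: Ttrans = 5 ms, RTT = 200 ms (= 2 * Tprop, Tprop = 100 ms)
Time until first ACK returns = Ttrans + RTT = 5 + 200 = 205 ms
Need W * Ttrans >= Ttrans + RTT  ->  W >= (Ttrans + RTT) / Ttrans
(Ttrans + RTT) / Ttrans = 205 / 5 = 41
W_min = ceil(41) = 41

41


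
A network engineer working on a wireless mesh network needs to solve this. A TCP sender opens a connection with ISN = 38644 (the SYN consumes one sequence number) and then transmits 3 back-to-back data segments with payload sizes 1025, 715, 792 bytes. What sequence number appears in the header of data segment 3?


The SYN occupies sequence number ISN = 38644, so the first data byte is ISN + 1 = 38645.
SEQ of data segment i = (ISN + 1) + sum of payload sizes of segments 1..i-1.
Segment 1: SEQ = 38645, payload = 1025 bytes
Segment 2: SEQ = 39670, payload = 715 bytes
Segment 3: SEQ = 40385, payload = 792 bytes
SEQ of segment 3 = 38645 + 1025 + 715 = 40385

40385


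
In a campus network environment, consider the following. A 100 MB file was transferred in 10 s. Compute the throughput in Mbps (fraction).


Given: file = 100 MB, time = 10 s
File in Mb = 100 * 8 = 800 Mb
Throughput = 800 / 10 Mbps
Throughput = 80 Mbps

80


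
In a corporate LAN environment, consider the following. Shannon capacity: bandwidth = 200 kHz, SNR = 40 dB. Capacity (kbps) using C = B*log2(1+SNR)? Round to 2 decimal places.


Given: B = 200 kHz, SNR = 40 dB
SNR linear = 10^(40/10) = 10000
1 + SNR = 10001
log2(10001) = 13.2878566418
C = 200 * 1000 * 13.2878566418 = 2657571.3284 bps
C = 2657.571328 kbps -> 2657.57 kbps (2 dp)

2657.57


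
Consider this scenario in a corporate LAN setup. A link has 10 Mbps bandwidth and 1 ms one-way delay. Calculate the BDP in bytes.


Given: bandwidth = 10 Mbps, delay = 1 ms
BDP in bits = 10 * 10^6 * 1 / 1000
BDP in bits = 10000
BDP in bytes = 10000 / 8 = 1250

1250


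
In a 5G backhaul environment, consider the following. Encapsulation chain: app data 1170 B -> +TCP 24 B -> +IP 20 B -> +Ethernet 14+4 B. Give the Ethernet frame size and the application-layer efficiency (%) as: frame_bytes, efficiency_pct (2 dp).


TCP segment = 1170 + 24 = 1194 B
IP packet = 1194 + 20 = 1214 B
Ethernet frame = 1214 + 14 + 4 = 1232 B
Efficiency = app / frame = 1170 / 1232 = 0.949675 = 94.9675% -> 94.97% (2 dp)

1232, 94.97


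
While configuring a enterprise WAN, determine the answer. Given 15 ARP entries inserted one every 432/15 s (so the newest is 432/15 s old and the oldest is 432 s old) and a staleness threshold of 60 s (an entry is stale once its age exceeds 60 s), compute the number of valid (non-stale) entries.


Ages are k * 432/15 s for k = 1..15 (spacing = 28.8000 s).
Entry k is valid iff k * 432/15 <= 60 iff k <= 15 * 60 / 432 = 2.0833
n_valid = floor(2.0833) = 2
(n_stale = 15 - 2 = 13)

2


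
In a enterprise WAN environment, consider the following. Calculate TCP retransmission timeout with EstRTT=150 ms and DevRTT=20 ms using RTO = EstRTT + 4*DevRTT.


Given: EstRTT = 150 ms, DevRTT = 20 ms
Timeout = EstRTT + 4 * DevRTT
4 * DevRTT = 4 * 20 = 80
Timeout = 150 + 80 = 230 ms

230


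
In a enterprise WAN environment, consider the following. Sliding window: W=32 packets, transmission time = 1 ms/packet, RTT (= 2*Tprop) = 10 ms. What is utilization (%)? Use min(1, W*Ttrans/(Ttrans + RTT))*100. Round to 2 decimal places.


Given: W = 32, Ttrans = 1 ms, RTT = 10 ms (= 2 * Tprop, Tprop = 5 ms)
Cycle time = Ttrans + RTT = 1 + 10 = 11 ms (first packet sent until its ACK returns)
W * Ttrans = 32 * 1 = 32 ms of sending per cycle
W * Ttrans / (Ttrans + RTT) = 32 / 11 = 2.909091
U = min(1, 2.909091) = 1.000000
U% = 100.00%

100.00


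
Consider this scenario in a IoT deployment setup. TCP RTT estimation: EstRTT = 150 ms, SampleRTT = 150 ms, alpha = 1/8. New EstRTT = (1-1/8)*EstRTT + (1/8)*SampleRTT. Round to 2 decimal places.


Given: EstRTT = 150 ms, SampleRTT = 150 ms, alpha = 1/8
New EstRTT = (1 - alpha) * EstRTT + alpha * SampleRTT
(7/8) * 150 = 131.25
(1/8) * 150 = 18.75
New EstRTT = 131.25 + 18.75 = 150 ms -> 150.00 ms (2 dp)

150.00


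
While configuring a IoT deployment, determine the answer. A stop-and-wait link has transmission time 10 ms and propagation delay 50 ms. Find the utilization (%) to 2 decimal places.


Given: Ttrans = 10 ms, Tprop = 50 ms
RTT = 2 * Tprop = 2 * 50 = 100 ms
U = Ttrans / (Ttrans + RTT)
U = 10 / (10 + 100)
U = 10 / 110 = 0.090909
U% = 9.09%

9.09


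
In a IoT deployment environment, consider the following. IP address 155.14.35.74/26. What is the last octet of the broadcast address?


Given: IP = 155.14.35.74, prefix = /26
Host bits = 32 - 26 = 6
Network last octet = 74 AND mask = 64
Host part size = 2^6 - 1 = 63
Broadcast last octet = 64 OR 63 = 127

127


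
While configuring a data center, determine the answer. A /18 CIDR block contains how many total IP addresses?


Given: CIDR prefix /18
Host bits = 32 - 18 = 14
Total addresses = 2^14 = 16384

16384


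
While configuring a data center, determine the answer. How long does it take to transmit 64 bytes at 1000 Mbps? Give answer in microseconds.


Given: packet = 64 bytes, bandwidth = 1000 Mbps
Packet in bits = 64 * 8 = 512 bits
Bandwidth = 1000 * 10^6 = 1000000000 bps
Time = 512 / 1000000000 seconds
Time in us = 512 * 10^6 / 1000000000 = 0.512

0.512


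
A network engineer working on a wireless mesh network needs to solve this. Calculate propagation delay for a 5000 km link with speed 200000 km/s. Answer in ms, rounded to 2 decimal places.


Given: distance = 5000 km, speed = 200000 km/s
Delay = distance / speed = 5000 / 200000 seconds
Delay in ms = 5000 * 1000 / 200000
Delay = 25.0000 ms
Rounded to 2 dp = 25.00 ms

25.00


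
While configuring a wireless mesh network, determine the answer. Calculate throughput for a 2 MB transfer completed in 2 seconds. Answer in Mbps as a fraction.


Given: file = 2 MB, time = 2 s
File in Mb = 2 * 8 = 16 Mb
Throughput = 16 / 2 Mbps
Throughput = 8 Mbps

8


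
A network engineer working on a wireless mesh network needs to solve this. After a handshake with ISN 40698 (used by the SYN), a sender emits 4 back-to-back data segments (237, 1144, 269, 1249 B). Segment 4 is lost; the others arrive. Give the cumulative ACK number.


SYN uses sequence number 40698; first data byte = ISN + 1 = 40699.
Segment 1: SEQ = 40699, len = 237 B, covers [40699, 40935]
Segment 2: SEQ = 40936, len = 1144 B, covers [40936, 42079]
Segment 3: SEQ = 42080, len = 269 B, covers [42080, 42348]
Segment 4: SEQ = 42349, len = 1249 B, covers [42349, 43597] [LOST]
In-order data received: bytes [40699, 42348] (segments 1..3).
Segment 4 missing -> gap begins at byte 42349.
Cumulative ACK = next expected in-order byte = 40699 + 237 + 1144 + 269 = 42349

42349


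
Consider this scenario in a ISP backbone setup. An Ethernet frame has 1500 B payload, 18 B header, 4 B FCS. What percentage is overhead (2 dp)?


Given: payload = 1500 B, header = 18 B, trailer = 4 B
Overhead bytes = header + trailer = 18 + 4 = 22
Total frame = payload + overhead = 1500 + 22 = 1522
Overhead % = 22 / 1522 * 100 = 1.4455% -> 1.45% (2 dp)

1.45


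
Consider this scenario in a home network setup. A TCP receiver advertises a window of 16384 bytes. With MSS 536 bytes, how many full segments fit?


Given: RWND = 16384 bytes, MSS = 536 bytes
Full segments = floor(RWND / MSS)
Full segments = floor(16384 / 536)
Full segments = floor(30.5672) = 30

30


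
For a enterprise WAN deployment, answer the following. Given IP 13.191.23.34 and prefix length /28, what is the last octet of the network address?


Given: IP = 13.191.23.34, prefix = /28
Subnet mask = 255.255.255.240
Last octet of IP: 34
Last octet of mask: 240
Network last octet = 34 AND 240 = 32

32


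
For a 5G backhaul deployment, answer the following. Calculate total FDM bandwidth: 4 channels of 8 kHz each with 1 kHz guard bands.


Given: 4 channels, 8 kHz each, guard = 1 kHz
Channel bandwidth = 4 * 8 = 32 kHz
Guard bands = 3 gaps * 1 kHz = 3 kHz
Total = 32 + 3 = 35 kHz

35


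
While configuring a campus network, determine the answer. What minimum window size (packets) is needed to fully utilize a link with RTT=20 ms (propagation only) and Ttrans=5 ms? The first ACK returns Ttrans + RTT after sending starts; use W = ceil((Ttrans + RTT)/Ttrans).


Given: Ttrans = 5 ms, RTT = 20 ms (= 2 * Tprop, Tprop = 10 ms)
Time until first ACK returns = Ttrans + RTT = 5 + 20 = 25 ms
Need W * Ttrans >= Ttrans + RTT  ->  W >= (Ttrans + RTT) / Ttrans
(Ttrans + RTT) / Ttrans = 25 / 5 = 5
W_min = ceil(5) = 5

5


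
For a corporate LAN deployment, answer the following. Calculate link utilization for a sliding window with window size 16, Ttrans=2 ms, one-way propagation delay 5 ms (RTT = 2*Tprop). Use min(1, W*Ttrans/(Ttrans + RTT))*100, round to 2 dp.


Given: W = 16, Ttrans = 2 ms, RTT = 10 ms (= 2 * Tprop, Tprop = 5 ms)
Cycle time = Ttrans + RTT = 2 + 10 = 12 ms (first packet sent until its ACK returns)
W * Ttrans = 16 * 2 = 32 ms of sending per cycle
W * Ttrans / (Ttrans + RTT) = 32 / 12 = 2.666667
U = min(1, 2.666667) = 1.000000
U% = 100.00%

100.00


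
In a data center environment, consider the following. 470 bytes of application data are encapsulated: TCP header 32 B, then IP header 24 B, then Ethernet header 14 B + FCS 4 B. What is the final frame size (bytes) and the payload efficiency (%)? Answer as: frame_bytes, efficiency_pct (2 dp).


TCP segment = 470 + 32 = 502 B
IP packet = 502 + 24 = 526 B
Ethernet frame = 526 + 14 + 4 = 544 B
Efficiency = app / frame = 470 / 544 = 0.863971 = 86.3971% -> 86.40% (2 dp)

544, 86.40


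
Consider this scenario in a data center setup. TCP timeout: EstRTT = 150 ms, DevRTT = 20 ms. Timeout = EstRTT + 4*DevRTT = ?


Given: EstRTT = 150 ms, DevRTT = 20 ms
Timeout = EstRTT + 4 * DevRTT
4 * DevRTT = 4 * 20 = 80
Timeout = 150 + 80 = 230 ms

230


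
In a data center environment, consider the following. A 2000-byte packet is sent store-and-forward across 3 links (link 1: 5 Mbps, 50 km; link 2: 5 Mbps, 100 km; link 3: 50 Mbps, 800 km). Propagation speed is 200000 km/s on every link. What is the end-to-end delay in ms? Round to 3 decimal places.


Packet = 2000 bytes = 16000 bits. Store-and-forward: sum (t_trans + t_prop) per link.
Link 1: t_trans = 16000/(5*10^6) s = 3.2000 ms; t_prop = 50/200000 s = 0.2500 ms; subtotal = 3.4500 ms
Link 2: t_trans = 16000/(5*10^6) s = 3.2000 ms; t_prop = 100/200000 s = 0.5000 ms; subtotal = 3.7000 ms
Link 3: t_trans = 16000/(50*10^6) s = 0.3200 ms; t_prop = 800/200000 s = 4.0000 ms; subtotal = 4.3200 ms
End-to-end = 3.4500 + 3.7000 + 4.3200 = 11.4700 ms -> 11.470 ms (3 dp)

11.470


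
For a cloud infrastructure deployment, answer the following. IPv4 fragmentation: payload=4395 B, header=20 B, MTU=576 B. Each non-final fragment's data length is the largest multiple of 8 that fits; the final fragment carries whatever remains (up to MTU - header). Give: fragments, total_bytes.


Max data per non-final fragment = floor((MTU - header)/8)*8 = floor((576 - 20)/8)*8 = floor(556/8)*8 = 552 B
Final fragment needs no 8-byte alignment: it can carry up to MTU - header = 556 B
Non-final fragments needed = ceil((payload - 556) / 552) = ceil(3839/552) = ceil(6.9547) = 7
Number of fragments = 7 + 1 = 8
Fragment sizes (data): 7 * 552 B + 531 B (last, 531 <= 556 OK)
Total bytes sent = payload + n_frags * header = 4395 + 8*20 = 4395 + 160 = 4555 B

8, 4555


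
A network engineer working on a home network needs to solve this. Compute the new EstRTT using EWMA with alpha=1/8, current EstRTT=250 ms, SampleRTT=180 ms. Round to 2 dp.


Given: EstRTT = 250 ms, SampleRTT = 180 ms, alpha = 1/8
New EstRTT = (1 - alpha) * EstRTT + alpha * SampleRTT
(7/8) * 250 = 218.75
(1/8) * 180 = 22.5
New EstRTT = 218.75 + 22.5 = 241.25 ms -> 241.25 ms (2 dp)

241.25


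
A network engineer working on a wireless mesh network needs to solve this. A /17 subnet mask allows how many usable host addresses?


Given: subnet mask /17
Host bits = 32 - 17 = 15
Total addresses = 2^15 = 32768
Usable hosts = 32768 - 2 (network + broadcast) = 32766

32766


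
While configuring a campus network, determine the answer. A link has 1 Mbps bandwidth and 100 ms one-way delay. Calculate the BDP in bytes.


Given: bandwidth = 1 Mbps, delay = 100 ms
BDP in bits = 1 * 10^6 * 100 / 1000
BDP in bits = 100000
BDP in bytes = 100000 / 8 = 12500

12500


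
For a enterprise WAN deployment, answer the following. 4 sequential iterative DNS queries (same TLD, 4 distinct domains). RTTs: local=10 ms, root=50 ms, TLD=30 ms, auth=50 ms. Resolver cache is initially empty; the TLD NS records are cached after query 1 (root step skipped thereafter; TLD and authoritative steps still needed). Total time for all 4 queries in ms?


Lookup 1 (cold cache): local + root + TLD + auth = 10 + 50 + 30 + 50 = 140 ms
Lookups 2..4 (TLD NS cached -> skip root; new domain -> still ask TLD and auth): local + TLD + auth = 10 + 30 + 50 = 90 ms each
Remaining 3 lookups: 3 * 90 = 270 ms
Total = 140 + 270 = 410 ms

410


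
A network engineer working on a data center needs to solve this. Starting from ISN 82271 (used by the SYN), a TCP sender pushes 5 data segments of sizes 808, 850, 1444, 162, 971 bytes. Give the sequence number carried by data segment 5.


The SYN occupies sequence number ISN = 82271, so the first data byte is ISN + 1 = 82272.
SEQ of data segment i = (ISN + 1) + sum of payload sizes of segments 1..i-1.
Segment 1: SEQ = 82272, payload = 808 bytes
Segment 2: SEQ = 83080, payload = 850 bytes
Segment 3: SEQ = 83930, payload = 1444 bytes
Segment 4: SEQ = 85374, payload = 162 bytes
Segment 5: SEQ = 85536, payload = 971 bytes
SEQ of segment 5 = 82272 + 808 + 850 + 1444 + 162 = 85536

85536


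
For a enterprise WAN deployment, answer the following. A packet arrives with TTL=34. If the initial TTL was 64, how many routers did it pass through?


Given: initial TTL = 64, received TTL = 34
Hops = initial TTL - received TTL
Hops = 64 - 34 = 30

30


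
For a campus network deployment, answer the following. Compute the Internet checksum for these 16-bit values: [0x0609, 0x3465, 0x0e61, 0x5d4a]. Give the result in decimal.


Given words: [0x0609, 0x3465, 0x0e61, 0x5d4a]
Step 1: Sum all words
Raw sum = 1545 + 13413 + 3681 + 23882 = 42521
One's complement = ~42521 & 0xFFFF = 23014

23014


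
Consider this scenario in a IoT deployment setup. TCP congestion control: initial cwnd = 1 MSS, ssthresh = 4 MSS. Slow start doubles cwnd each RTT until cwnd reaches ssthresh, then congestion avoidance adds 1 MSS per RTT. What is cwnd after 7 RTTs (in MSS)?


RTT 0: cwnd = 1 MSS (initial)
RTT 1: cwnd = 2 MSS (slow start, doubled)
RTT 2: cwnd = 4 MSS (slow start, doubled)
RTT 3: cwnd = 5 MSS (congestion avoidance, +1)
RTT 4: cwnd = 6 MSS (congestion avoidance, +1)
RTT 5: cwnd = 7 MSS (congestion avoidance, +1)
RTT 6: cwnd = 8 MSS (congestion avoidance, +1)
RTT 7: cwnd = 9 MSS (congestion avoidance, +1)

9


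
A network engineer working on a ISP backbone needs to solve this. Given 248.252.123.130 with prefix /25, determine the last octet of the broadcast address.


Given: IP = 248.252.123.130, prefix = /25
Host bits = 32 - 25 = 7
Network last octet = 130 AND mask = 128
Host part size = 2^7 - 1 = 127
Broadcast last octet = 128 OR 127 = 255

255


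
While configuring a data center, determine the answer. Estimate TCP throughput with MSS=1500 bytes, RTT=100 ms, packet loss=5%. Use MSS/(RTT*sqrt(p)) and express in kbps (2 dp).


Given: MSS = 1500 bytes, RTT = 100 ms, loss = 5%
RTT in seconds = 100 / 1000 = 0.1
Loss rate = 5% = 0.05
sqrt(loss) = sqrt(0.05) = 0.223606797750
Throughput (bytes/s) = 1500 / (0.1 * 0.223606797750) = 67082.0393
Throughput (kbps) = 67082.0393 * 8 / 1000 = 536.656315 -> 536.66 kbps (2 dp)

536.66
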